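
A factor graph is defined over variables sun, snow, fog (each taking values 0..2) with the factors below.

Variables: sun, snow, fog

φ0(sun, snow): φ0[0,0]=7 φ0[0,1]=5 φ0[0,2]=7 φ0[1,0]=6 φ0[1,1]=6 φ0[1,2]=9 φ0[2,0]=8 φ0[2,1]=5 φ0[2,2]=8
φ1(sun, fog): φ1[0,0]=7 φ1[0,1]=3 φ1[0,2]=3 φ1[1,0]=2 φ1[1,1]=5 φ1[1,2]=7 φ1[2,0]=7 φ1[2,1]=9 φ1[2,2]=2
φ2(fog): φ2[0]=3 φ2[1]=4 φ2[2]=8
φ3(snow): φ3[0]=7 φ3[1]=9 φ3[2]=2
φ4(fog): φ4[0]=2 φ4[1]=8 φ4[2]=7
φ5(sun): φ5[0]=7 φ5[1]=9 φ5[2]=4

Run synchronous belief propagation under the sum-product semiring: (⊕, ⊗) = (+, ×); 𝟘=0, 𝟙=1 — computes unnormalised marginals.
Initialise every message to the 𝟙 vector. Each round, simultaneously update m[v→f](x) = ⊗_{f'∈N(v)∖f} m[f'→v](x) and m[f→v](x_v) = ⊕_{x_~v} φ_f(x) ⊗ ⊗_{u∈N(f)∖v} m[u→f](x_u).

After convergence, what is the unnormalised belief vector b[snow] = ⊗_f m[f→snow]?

b[snow] = [417158, 450054, 149644]

init: all messages = 𝟙 over 3 values
r1 m[φ0→sun] = [19, 21, 21]
r1 m[φ0→snow] = [21, 16, 24]
r1 m[φ1→sun] = [13, 14, 18]
r1 m[φ1→fog] = [16, 17, 12]
r1 m[φ2→fog] = [3, 4, 8]
r1 m[φ3→snow] = [7, 9, 2]
r1 m[φ4→fog] = [2, 8, 7]
r1 m[φ5→sun] = [7, 9, 4]
r1 m[sun→φ0] = [1, 1, 1]
r1 m[sun→φ1] = [1, 1, 1]
r1 m[sun→φ5] = [1, 1, 1]
r1 m[snow→φ0] = [1, 1, 1]
r1 m[snow→φ3] = [1, 1, 1]
r1 m[fog→φ1] = [1, 1, 1]
r1 m[fog→φ2] = [1, 1, 1]
r1 m[fog→φ4] = [1, 1, 1]
r2 m[φ0→sun] = [19, 21, 21]
r2 m[φ0→snow] = [21, 16, 24]
r2 m[φ1→sun] = [13, 14, 18]
r2 m[φ1→fog] = [16, 17, 12]
r2 m[φ2→fog] = [3, 4, 8]
r2 m[φ3→snow] = [7, 9, 2]
r2 m[φ4→fog] = [2, 8, 7]
r2 m[φ5→sun] = [7, 9, 4]
r2 m[sun→φ0] = [91, 126, 72]
r2 m[sun→φ1] = [133, 189, 84]
r2 m[sun→φ5] = [247, 294, 378]
r2 m[snow→φ0] = [7, 9, 2]
r2 m[snow→φ3] = [21, 16, 24]
r2 m[fog→φ1] = [6, 32, 56]
r2 m[fog→φ2] = [32, 136, 84]
r2 m[fog→φ4] = [48, 68, 96]
r3 m[φ0→sun] = [108, 114, 117]
r3 m[φ0→snow] = [1969, 1571, 2347]
r3 m[φ1→sun] = [306, 564, 442]
r3 m[φ1→fog] = [1897, 2100, 1890]
r3 m[φ2→fog] = [3, 4, 8]
r3 m[φ3→snow] = [7, 9, 2]
r3 m[φ4→fog] = [2, 8, 7]
r3 m[φ5→sun] = [7, 9, 4]
r3 m[sun→φ0] = [91, 126, 72]
r3 m[sun→φ1] = [133, 189, 84]
r3 m[sun→φ5] = [247, 294, 378]
r3 m[snow→φ0] = [7, 9, 2]
r3 m[snow→φ3] = [21, 16, 24]
r3 m[fog→φ1] = [6, 32, 56]
r3 m[fog→φ2] = [32, 136, 84]
r3 m[fog→φ4] = [48, 68, 96]
r4 m[φ0→sun] = [108, 114, 117]
r4 m[φ0→snow] = [1969, 1571, 2347]
r4 m[φ1→sun] = [306, 564, 442]
r4 m[φ1→fog] = [1897, 2100, 1890]
r4 m[φ2→fog] = [3, 4, 8]
r4 m[φ3→snow] = [7, 9, 2]
r4 m[φ4→fog] = [2, 8, 7]
r4 m[φ5→sun] = [7, 9, 4]
r4 m[sun→φ0] = [2142, 5076, 1768]
r4 m[sun→φ1] = [756, 1026, 468]
r4 m[sun→φ5] = [33048, 64296, 51714]
r4 m[snow→φ0] = [7, 9, 2]
r4 m[snow→φ3] = [1969, 1571, 2347]
r4 m[fog→φ1] = [6, 32, 56]
r4 m[fog→φ2] = [3794, 16800, 13230]
r4 m[fog→φ4] = [5691, 8400, 15120]
r5 m[φ0→sun] = [108, 114, 117]
r5 m[φ0→snow] = [59594, 50006, 74822]
r5 m[φ1→sun] = [306, 564, 442]
r5 m[φ1→fog] = [10620, 11610, 10386]
r5 m[φ2→fog] = [3, 4, 8]
r5 m[φ3→snow] = [7, 9, 2]
r5 m[φ4→fog] = [2, 8, 7]
r5 m[φ5→sun] = [7, 9, 4]
r5 m[sun→φ0] = [2142, 5076, 1768]
r5 m[sun→φ1] = [756, 1026, 468]
r5 m[sun→φ5] = [33048, 64296, 51714]
r5 m[snow→φ0] = [7, 9, 2]
r5 m[snow→φ3] = [1969, 1571, 2347]
r5 m[fog→φ1] = [6, 32, 56]
r5 m[fog→φ2] = [3794, 16800, 13230]
r5 m[fog→φ4] = [5691, 8400, 15120]
r6 m[φ0→sun] = [108, 114, 117]
r6 m[φ0→snow] = [59594, 50006, 74822]
r6 m[φ1→sun] = [306, 564, 442]
r6 m[φ1→fog] = [10620, 11610, 10386]
r6 m[φ2→fog] = [3, 4, 8]
r6 m[φ3→snow] = [7, 9, 2]
r6 m[φ4→fog] = [2, 8, 7]
r6 m[φ5→sun] = [7, 9, 4]
r6 m[sun→φ0] = [2142, 5076, 1768]
r6 m[sun→φ1] = [756, 1026, 468]
r6 m[sun→φ5] = [33048, 64296, 51714]
r6 m[snow→φ0] = [7, 9, 2]
r6 m[snow→φ3] = [59594, 50006, 74822]
r6 m[fog→φ1] = [6, 32, 56]
r6 m[fog→φ2] = [21240, 92880, 72702]
r6 m[fog→φ4] = [31860, 46440, 83088]
r7 m[φ0→sun] = [108, 114, 117]
r7 m[φ0→snow] = [59594, 50006, 74822]
r7 m[φ1→sun] = [306, 564, 442]
r7 m[φ1→fog] = [10620, 11610, 10386]
r7 m[φ2→fog] = [3, 4, 8]
r7 m[φ3→snow] = [7, 9, 2]
r7 m[φ4→fog] = [2, 8, 7]
r7 m[φ5→sun] = [7, 9, 4]
r7 m[sun→φ0] = [2142, 5076, 1768]
r7 m[sun→φ1] = [756, 1026, 468]
r7 m[sun→φ5] = [33048, 64296, 51714]
r7 m[snow→φ0] = [7, 9, 2]
r7 m[snow→φ3] = [59594, 50006, 74822]
r7 m[fog→φ1] = [6, 32, 56]
r7 m[fog→φ2] = [21240, 92880, 72702]
r7 m[fog→φ4] = [31860, 46440, 83088]
fixed point reached at round 7
b[snow] = ⊗ incoming = [417158, 450054, 149644]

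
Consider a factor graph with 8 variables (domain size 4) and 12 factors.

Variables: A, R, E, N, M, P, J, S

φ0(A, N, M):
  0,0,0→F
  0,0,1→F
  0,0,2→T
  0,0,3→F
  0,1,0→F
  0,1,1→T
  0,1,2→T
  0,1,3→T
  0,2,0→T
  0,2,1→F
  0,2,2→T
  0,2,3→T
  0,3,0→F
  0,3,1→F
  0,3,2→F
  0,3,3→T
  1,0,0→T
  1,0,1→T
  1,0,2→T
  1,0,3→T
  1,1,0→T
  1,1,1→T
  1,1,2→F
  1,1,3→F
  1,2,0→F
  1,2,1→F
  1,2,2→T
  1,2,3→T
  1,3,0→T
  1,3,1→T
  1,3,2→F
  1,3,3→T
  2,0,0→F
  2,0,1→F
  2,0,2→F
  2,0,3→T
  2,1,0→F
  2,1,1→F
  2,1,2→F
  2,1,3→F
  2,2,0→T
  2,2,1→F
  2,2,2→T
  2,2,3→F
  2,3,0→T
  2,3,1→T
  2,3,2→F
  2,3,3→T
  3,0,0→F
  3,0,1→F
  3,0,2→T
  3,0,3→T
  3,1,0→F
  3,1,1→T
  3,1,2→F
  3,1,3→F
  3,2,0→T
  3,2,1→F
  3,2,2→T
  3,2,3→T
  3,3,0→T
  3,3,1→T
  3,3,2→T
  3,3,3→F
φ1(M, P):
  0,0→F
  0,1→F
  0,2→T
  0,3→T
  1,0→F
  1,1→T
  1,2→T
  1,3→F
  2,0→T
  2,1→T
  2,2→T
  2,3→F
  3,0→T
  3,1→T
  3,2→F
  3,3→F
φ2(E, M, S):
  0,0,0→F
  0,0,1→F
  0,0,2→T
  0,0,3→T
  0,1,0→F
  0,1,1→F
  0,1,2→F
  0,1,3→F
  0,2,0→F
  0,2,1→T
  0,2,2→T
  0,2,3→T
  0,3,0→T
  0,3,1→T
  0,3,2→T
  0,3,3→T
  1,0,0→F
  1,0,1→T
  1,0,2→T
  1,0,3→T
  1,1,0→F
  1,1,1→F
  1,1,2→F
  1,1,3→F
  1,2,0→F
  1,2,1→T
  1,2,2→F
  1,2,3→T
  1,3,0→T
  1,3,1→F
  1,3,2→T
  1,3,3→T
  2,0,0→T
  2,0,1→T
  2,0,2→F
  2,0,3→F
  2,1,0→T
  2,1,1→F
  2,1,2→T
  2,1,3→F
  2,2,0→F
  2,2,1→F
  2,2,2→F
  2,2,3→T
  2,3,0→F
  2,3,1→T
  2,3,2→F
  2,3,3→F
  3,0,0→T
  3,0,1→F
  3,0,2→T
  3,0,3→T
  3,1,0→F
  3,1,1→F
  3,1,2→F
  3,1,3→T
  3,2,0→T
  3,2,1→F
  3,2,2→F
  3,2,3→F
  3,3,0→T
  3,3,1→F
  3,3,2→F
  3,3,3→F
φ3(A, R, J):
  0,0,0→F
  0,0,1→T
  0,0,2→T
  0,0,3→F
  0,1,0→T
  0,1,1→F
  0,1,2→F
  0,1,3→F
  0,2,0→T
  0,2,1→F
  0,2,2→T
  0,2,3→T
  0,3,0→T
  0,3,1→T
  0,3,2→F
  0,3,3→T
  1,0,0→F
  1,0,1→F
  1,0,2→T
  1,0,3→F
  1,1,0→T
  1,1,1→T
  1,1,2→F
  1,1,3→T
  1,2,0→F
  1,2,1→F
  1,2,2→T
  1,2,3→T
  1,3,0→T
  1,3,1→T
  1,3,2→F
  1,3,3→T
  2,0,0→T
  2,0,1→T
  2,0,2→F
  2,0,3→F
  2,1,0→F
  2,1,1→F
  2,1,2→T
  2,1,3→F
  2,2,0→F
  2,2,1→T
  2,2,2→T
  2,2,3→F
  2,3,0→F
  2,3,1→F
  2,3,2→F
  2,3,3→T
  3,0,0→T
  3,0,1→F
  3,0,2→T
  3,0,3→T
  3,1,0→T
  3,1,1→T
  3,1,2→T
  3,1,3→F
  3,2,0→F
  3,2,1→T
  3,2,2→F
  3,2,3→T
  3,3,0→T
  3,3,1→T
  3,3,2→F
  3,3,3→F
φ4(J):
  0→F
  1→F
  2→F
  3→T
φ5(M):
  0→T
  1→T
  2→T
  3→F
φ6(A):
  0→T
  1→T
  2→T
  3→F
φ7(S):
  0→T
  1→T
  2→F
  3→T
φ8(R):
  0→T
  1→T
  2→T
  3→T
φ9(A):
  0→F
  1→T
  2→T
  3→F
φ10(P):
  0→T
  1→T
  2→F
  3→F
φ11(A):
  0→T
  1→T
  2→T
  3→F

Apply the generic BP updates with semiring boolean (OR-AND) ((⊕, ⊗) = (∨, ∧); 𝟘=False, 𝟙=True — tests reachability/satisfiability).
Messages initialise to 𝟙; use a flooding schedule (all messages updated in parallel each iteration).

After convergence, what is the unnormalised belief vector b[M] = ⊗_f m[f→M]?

init: all messages = 𝟙 over 4 values
r1 m[φ0→A] = [T, T, T, T]
r1 m[φ0→N] = [T, T, T, T]
r1 m[φ0→M] = [T, T, T, T]
r1 m[φ1→M] = [T, T, T, T]
r1 m[φ1→P] = [T, T, T, T]
r1 m[φ2→E] = [T, T, T, T]
r1 m[φ2→M] = [T, T, T, T]
r1 m[φ2→S] = [T, T, T, T]
r1 m[φ3→A] = [T, T, T, T]
r1 m[φ3→R] = [T, T, T, T]
r1 m[φ3→J] = [T, T, T, T]
r1 m[φ4→J] = [F, F, F, T]
r1 m[φ5→M] = [T, T, T, F]
r1 m[φ6→A] = [T, T, T, F]
r1 m[φ7→S] = [T, T, F, T]
r1 m[φ8→R] = [T, T, T, T]
r1 m[φ9→A] = [F, T, T, F]
r1 m[φ10→P] = [T, T, F, F]
r1 m[φ11→A] = [T, T, T, F]
r1 m[A→φ0] = [T, T, T, T]
r1 m[A→φ3] = [T, T, T, T]
r1 m[A→φ6] = [T, T, T, T]
r1 m[A→φ9] = [T, T, T, T]
r1 m[A→φ11] = [T, T, T, T]
r1 m[R→φ3] = [T, T, T, T]
r1 m[R→φ8] = [T, T, T, T]
r1 m[E→φ2] = [T, T, T, T]
r1 m[N→φ0] = [T, T, T, T]
r1 m[M→φ0] = [T, T, T, T]
r1 m[M→φ1] = [T, T, T, T]
r1 m[M→φ2] = [T, T, T, T]
r1 m[M→φ5] = [T, T, T, T]
r1 m[P→φ1] = [T, T, T, T]
r1 m[P→φ10] = [T, T, T, T]
r1 m[J→φ3] = [T, T, T, T]
r1 m[J→φ4] = [T, T, T, T]
r1 m[S→φ2] = [T, T, T, T]
r1 m[S→φ7] = [T, T, T, T]
r2 m[φ0→A] = [T, T, T, T]
r2 m[φ0→N] = [T, T, T, T]
r2 m[φ0→M] = [T, T, T, T]
r2 m[φ1→M] = [T, T, T, T]
r2 m[φ1→P] = [T, T, T, T]
r2 m[φ2→E] = [T, T, T, T]
r2 m[φ2→M] = [T, T, T, T]
r2 m[φ2→S] = [T, T, T, T]
r2 m[φ3→A] = [T, T, T, T]
r2 m[φ3→R] = [T, T, T, T]
r2 m[φ3→J] = [T, T, T, T]
r2 m[φ4→J] = [F, F, F, T]
r2 m[φ5→M] = [T, T, T, F]
r2 m[φ6→A] = [T, T, T, F]
r2 m[φ7→S] = [T, T, F, T]
r2 m[φ8→R] = [T, T, T, T]
r2 m[φ9→A] = [F, T, T, F]
r2 m[φ10→P] = [T, T, F, F]
r2 m[φ11→A] = [T, T, T, F]
r2 m[A→φ0] = [F, T, T, F]
r2 m[A→φ3] = [F, T, T, F]
r2 m[A→φ6] = [F, T, T, F]
r2 m[A→φ9] = [T, T, T, F]
r2 m[A→φ11] = [F, T, T, F]
r2 m[R→φ3] = [T, T, T, T]
r2 m[R→φ8] = [T, T, T, T]
r2 m[E→φ2] = [T, T, T, T]
r2 m[N→φ0] = [T, T, T, T]
r2 m[M→φ0] = [T, T, T, F]
r2 m[M→φ1] = [T, T, T, F]
r2 m[M→φ2] = [T, T, T, F]
r2 m[M→φ5] = [T, T, T, T]
r2 m[P→φ1] = [T, T, F, F]
r2 m[P→φ10] = [T, T, T, T]
r2 m[J→φ3] = [F, F, F, T]
r2 m[J→φ4] = [T, T, T, T]
r2 m[S→φ2] = [T, T, F, T]
r2 m[S→φ7] = [T, T, T, T]
r3 m[φ0→A] = [T, T, T, T]
r3 m[φ0→N] = [T, T, T, T]
r3 m[φ0→M] = [T, T, T, T]
r3 m[φ1→M] = [F, T, T, T]
r3 m[φ1→P] = [T, T, T, T]
r3 m[φ2→E] = [T, T, T, T]
r3 m[φ2→M] = [T, T, T, T]
r3 m[φ2→S] = [T, T, T, T]
r3 m[φ3→A] = [T, T, T, T]
r3 m[φ3→R] = [F, T, T, T]
r3 m[φ3→J] = [T, T, T, T]
r3 m[φ4→J] = [F, F, F, T]
r3 m[φ5→M] = [T, T, T, F]
r3 m[φ6→A] = [T, T, T, F]
r3 m[φ7→S] = [T, T, F, T]
r3 m[φ8→R] = [T, T, T, T]
r3 m[φ9→A] = [F, T, T, F]
r3 m[φ10→P] = [T, T, F, F]
r3 m[φ11→A] = [T, T, T, F]
r3 m[A→φ0] = [F, T, T, F]
r3 m[A→φ3] = [F, T, T, F]
r3 m[A→φ6] = [F, T, T, F]
r3 m[A→φ9] = [T, T, T, F]
r3 m[A→φ11] = [F, T, T, F]
r3 m[R→φ3] = [T, T, T, T]
r3 m[R→φ8] = [T, T, T, T]
r3 m[E→φ2] = [T, T, T, T]
r3 m[N→φ0] = [T, T, T, T]
r3 m[M→φ0] = [T, T, T, F]
r3 m[M→φ1] = [T, T, T, F]
r3 m[M→φ2] = [T, T, T, F]
r3 m[M→φ5] = [T, T, T, T]
r3 m[P→φ1] = [T, T, F, F]
r3 m[P→φ10] = [T, T, T, T]
r3 m[J→φ3] = [F, F, F, T]
r3 m[J→φ4] = [T, T, T, T]
r3 m[S→φ2] = [T, T, F, T]
r3 m[S→φ7] = [T, T, T, T]
r4 m[φ0→A] = [T, T, T, T]
r4 m[φ0→N] = [T, T, T, T]
r4 m[φ0→M] = [T, T, T, T]
r4 m[φ1→M] = [F, T, T, T]
r4 m[φ1→P] = [T, T, T, T]
r4 m[φ2→E] = [T, T, T, T]
r4 m[φ2→M] = [T, T, T, T]
r4 m[φ2→S] = [T, T, T, T]
r4 m[φ3→A] = [T, T, T, T]
r4 m[φ3→R] = [F, T, T, T]
r4 m[φ3→J] = [T, T, T, T]
r4 m[φ4→J] = [F, F, F, T]
r4 m[φ5→M] = [T, T, T, F]
r4 m[φ6→A] = [T, T, T, F]
r4 m[φ7→S] = [T, T, F, T]
r4 m[φ8→R] = [T, T, T, T]
r4 m[φ9→A] = [F, T, T, F]
r4 m[φ10→P] = [T, T, F, F]
r4 m[φ11→A] = [T, T, T, F]
r4 m[A→φ0] = [F, T, T, F]
r4 m[A→φ3] = [F, T, T, F]
r4 m[A→φ6] = [F, T, T, F]
r4 m[A→φ9] = [T, T, T, F]
r4 m[A→φ11] = [F, T, T, F]
r4 m[R→φ3] = [T, T, T, T]
r4 m[R→φ8] = [F, T, T, T]
r4 m[E→φ2] = [T, T, T, T]
r4 m[N→φ0] = [T, T, T, T]
r4 m[M→φ0] = [F, T, T, F]
r4 m[M→φ1] = [T, T, T, F]
r4 m[M→φ2] = [F, T, T, F]
r4 m[M→φ5] = [F, T, T, T]
r4 m[P→φ1] = [T, T, F, F]
r4 m[P→φ10] = [T, T, T, T]
r4 m[J→φ3] = [F, F, F, T]
r4 m[J→φ4] = [T, T, T, T]
r4 m[S→φ2] = [T, T, F, T]
r4 m[S→φ7] = [T, T, T, T]
r5 m[φ0→A] = [T, T, T, T]
r5 m[φ0→N] = [T, T, T, T]
r5 m[φ0→M] = [T, T, T, T]
r5 m[φ1→M] = [F, T, T, T]
r5 m[φ1→P] = [T, T, T, T]
r5 m[φ2→E] = [T, T, T, T]
r5 m[φ2→M] = [T, T, T, T]
r5 m[φ2→S] = [T, T, T, T]
r5 m[φ3→A] = [T, T, T, T]
r5 m[φ3→R] = [F, T, T, T]
r5 m[φ3→J] = [T, T, T, T]
r5 m[φ4→J] = [F, F, F, T]
r5 m[φ5→M] = [T, T, T, F]
r5 m[φ6→A] = [T, T, T, F]
r5 m[φ7→S] = [T, T, F, T]
r5 m[φ8→R] = [T, T, T, T]
r5 m[φ9→A] = [F, T, T, F]
r5 m[φ10→P] = [T, T, F, F]
r5 m[φ11→A] = [T, T, T, F]
r5 m[A→φ0] = [F, T, T, F]
r5 m[A→φ3] = [F, T, T, F]
r5 m[A→φ6] = [F, T, T, F]
r5 m[A→φ9] = [T, T, T, F]
r5 m[A→φ11] = [F, T, T, F]
r5 m[R→φ3] = [T, T, T, T]
r5 m[R→φ8] = [F, T, T, T]
r5 m[E→φ2] = [T, T, T, T]
r5 m[N→φ0] = [T, T, T, T]
r5 m[M→φ0] = [F, T, T, F]
r5 m[M→φ1] = [T, T, T, F]
r5 m[M→φ2] = [F, T, T, F]
r5 m[M→φ5] = [F, T, T, T]
r5 m[P→φ1] = [T, T, F, F]
r5 m[P→φ10] = [T, T, T, T]
r5 m[J→φ3] = [F, F, F, T]
r5 m[J→φ4] = [T, T, T, T]
r5 m[S→φ2] = [T, T, F, T]
r5 m[S→φ7] = [T, T, T, T]
fixed point reached at round 5
b[M] = ⊗ incoming = [F, T, T, F]

b[M] = [F, T, T, F]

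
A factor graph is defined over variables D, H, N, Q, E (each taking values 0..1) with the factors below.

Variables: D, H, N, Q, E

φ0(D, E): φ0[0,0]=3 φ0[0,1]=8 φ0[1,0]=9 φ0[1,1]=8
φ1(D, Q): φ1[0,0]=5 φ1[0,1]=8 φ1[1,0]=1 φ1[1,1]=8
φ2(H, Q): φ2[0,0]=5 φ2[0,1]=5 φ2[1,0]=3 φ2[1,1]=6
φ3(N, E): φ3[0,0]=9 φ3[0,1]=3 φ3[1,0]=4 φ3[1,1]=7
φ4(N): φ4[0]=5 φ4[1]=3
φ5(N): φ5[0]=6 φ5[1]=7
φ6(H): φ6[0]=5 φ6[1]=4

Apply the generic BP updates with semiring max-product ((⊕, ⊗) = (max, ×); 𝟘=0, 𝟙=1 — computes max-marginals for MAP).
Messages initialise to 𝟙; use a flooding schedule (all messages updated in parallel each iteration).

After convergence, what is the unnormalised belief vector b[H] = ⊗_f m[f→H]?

b[H] = [486000, 466560]

init: all messages = 𝟙 over 2 values
r1 m[φ0→D] = [8, 9]
r1 m[φ0→E] = [9, 8]
r1 m[φ1→D] = [8, 8]
r1 m[φ1→Q] = [5, 8]
r1 m[φ2→H] = [5, 6]
r1 m[φ2→Q] = [5, 6]
r1 m[φ3→N] = [9, 7]
r1 m[φ3→E] = [9, 7]
r1 m[φ4→N] = [5, 3]
r1 m[φ5→N] = [6, 7]
r1 m[φ6→H] = [5, 4]
r1 m[D→φ0] = [1, 1]
r1 m[D→φ1] = [1, 1]
r1 m[H→φ2] = [1, 1]
r1 m[H→φ6] = [1, 1]
r1 m[N→φ3] = [1, 1]
r1 m[N→φ4] = [1, 1]
r1 m[N→φ5] = [1, 1]
r1 m[Q→φ1] = [1, 1]
r1 m[Q→φ2] = [1, 1]
r1 m[E→φ0] = [1, 1]
r1 m[E→φ3] = [1, 1]
r2 m[φ0→D] = [8, 9]
r2 m[φ0→E] = [9, 8]
r2 m[φ1→D] = [8, 8]
r2 m[φ1→Q] = [5, 8]
r2 m[φ2→H] = [5, 6]
r2 m[φ2→Q] = [5, 6]
r2 m[φ3→N] = [9, 7]
r2 m[φ3→E] = [9, 7]
r2 m[φ4→N] = [5, 3]
r2 m[φ5→N] = [6, 7]
r2 m[φ6→H] = [5, 4]
r2 m[D→φ0] = [8, 8]
r2 m[D→φ1] = [8, 9]
r2 m[H→φ2] = [5, 4]
r2 m[H→φ6] = [5, 6]
r2 m[N→φ3] = [30, 21]
r2 m[N→φ4] = [54, 49]
r2 m[N→φ5] = [45, 21]
r2 m[Q→φ1] = [5, 6]
r2 m[Q→φ2] = [5, 8]
r2 m[E→φ0] = [9, 7]
r2 m[E→φ3] = [9, 8]
r3 m[φ0→D] = [56, 81]
r3 m[φ0→E] = [72, 64]
r3 m[φ1→D] = [48, 48]
r3 m[φ1→Q] = [40, 72]
r3 m[φ2→H] = [40, 48]
r3 m[φ2→Q] = [25, 25]
r3 m[φ3→N] = [81, 56]
r3 m[φ3→E] = [270, 147]
r3 m[φ4→N] = [5, 3]
r3 m[φ5→N] = [6, 7]
r3 m[φ6→H] = [5, 4]
r3 m[D→φ0] = [8, 8]
r3 m[D→φ1] = [8, 9]
r3 m[H→φ2] = [5, 4]
r3 m[H→φ6] = [5, 6]
r3 m[N→φ3] = [30, 21]
r3 m[N→φ4] = [54, 49]
r3 m[N→φ5] = [45, 21]
r3 m[Q→φ1] = [5, 6]
r3 m[Q→φ2] = [5, 8]
r3 m[E→φ0] = [9, 7]
r3 m[E→φ3] = [9, 8]
r4 m[φ0→D] = [56, 81]
r4 m[φ0→E] = [72, 64]
r4 m[φ1→D] = [48, 48]
r4 m[φ1→Q] = [40, 72]
r4 m[φ2→H] = [40, 48]
r4 m[φ2→Q] = [25, 25]
r4 m[φ3→N] = [81, 56]
r4 m[φ3→E] = [270, 147]
r4 m[φ4→N] = [5, 3]
r4 m[φ5→N] = [6, 7]
r4 m[φ6→H] = [5, 4]
r4 m[D→φ0] = [48, 48]
r4 m[D→φ1] = [56, 81]
r4 m[H→φ2] = [5, 4]
r4 m[H→φ6] = [40, 48]
r4 m[N→φ3] = [30, 21]
r4 m[N→φ4] = [486, 392]
r4 m[N→φ5] = [405, 168]
r4 m[Q→φ1] = [25, 25]
r4 m[Q→φ2] = [40, 72]
r4 m[E→φ0] = [270, 147]
r4 m[E→φ3] = [72, 64]
r5 m[φ0→D] = [1176, 2430]
r5 m[φ0→E] = [432, 384]
r5 m[φ1→D] = [200, 200]
r5 m[φ1→Q] = [280, 648]
r5 m[φ2→H] = [360, 432]
r5 m[φ2→Q] = [25, 25]
r5 m[φ3→N] = [648, 448]
r5 m[φ3→E] = [270, 147]
r5 m[φ4→N] = [5, 3]
r5 m[φ5→N] = [6, 7]
r5 m[φ6→H] = [5, 4]
r5 m[D→φ0] = [48, 48]
r5 m[D→φ1] = [56, 81]
r5 m[H→φ2] = [5, 4]
r5 m[H→φ6] = [40, 48]
r5 m[N→φ3] = [30, 21]
r5 m[N→φ4] = [486, 392]
r5 m[N→φ5] = [405, 168]
r5 m[Q→φ1] = [25, 25]
r5 m[Q→φ2] = [40, 72]
r5 m[E→φ0] = [270, 147]
r5 m[E→φ3] = [72, 64]
r6 m[φ0→D] = [1176, 2430]
r6 m[φ0→E] = [432, 384]
r6 m[φ1→D] = [200, 200]
r6 m[φ1→Q] = [280, 648]
r6 m[φ2→H] = [360, 432]
r6 m[φ2→Q] = [25, 25]
r6 m[φ3→N] = [648, 448]
r6 m[φ3→E] = [270, 147]
r6 m[φ4→N] = [5, 3]
r6 m[φ5→N] = [6, 7]
r6 m[φ6→H] = [5, 4]
r6 m[D→φ0] = [200, 200]
r6 m[D→φ1] = [1176, 2430]
r6 m[H→φ2] = [5, 4]
r6 m[H→φ6] = [360, 432]
r6 m[N→φ3] = [30, 21]
r6 m[N→φ4] = [3888, 3136]
r6 m[N→φ5] = [3240, 1344]
r6 m[Q→φ1] = [25, 25]
r6 m[Q→φ2] = [280, 648]
r6 m[E→φ0] = [270, 147]
r6 m[E→φ3] = [432, 384]
r7 m[φ0→D] = [1176, 2430]
r7 m[φ0→E] = [1800, 1600]
r7 m[φ1→D] = [200, 200]
r7 m[φ1→Q] = [5880, 19440]
r7 m[φ2→H] = [3240, 3888]
r7 m[φ2→Q] = [25, 25]
r7 m[φ3→N] = [3888, 2688]
r7 m[φ3→E] = [270, 147]
r7 m[φ4→N] = [5, 3]
r7 m[φ5→N] = [6, 7]
r7 m[φ6→H] = [5, 4]
r7 m[D→φ0] = [200, 200]
r7 m[D→φ1] = [1176, 2430]
r7 m[H→φ2] = [5, 4]
r7 m[H→φ6] = [360, 432]
r7 m[N→φ3] = [30, 21]
r7 m[N→φ4] = [3888, 3136]
r7 m[N→φ5] = [3240, 1344]
r7 m[Q→φ1] = [25, 25]
r7 m[Q→φ2] = [280, 648]
r7 m[E→φ0] = [270, 147]
r7 m[E→φ3] = [432, 384]
r8 m[φ0→D] = [1176, 2430]
r8 m[φ0→E] = [1800, 1600]
r8 m[φ1→D] = [200, 200]
r8 m[φ1→Q] = [5880, 19440]
r8 m[φ2→H] = [3240, 3888]
r8 m[φ2→Q] = [25, 25]
r8 m[φ3→N] = [3888, 2688]
r8 m[φ3→E] = [270, 147]
r8 m[φ4→N] = [5, 3]
r8 m[φ5→N] = [6, 7]
r8 m[φ6→H] = [5, 4]
r8 m[D→φ0] = [200, 200]
r8 m[D→φ1] = [1176, 2430]
r8 m[H→φ2] = [5, 4]
r8 m[H→φ6] = [3240, 3888]
r8 m[N→φ3] = [30, 21]
r8 m[N→φ4] = [23328, 18816]
r8 m[N→φ5] = [19440, 8064]
r8 m[Q→φ1] = [25, 25]
r8 m[Q→φ2] = [5880, 19440]
r8 m[E→φ0] = [270, 147]
r8 m[E→φ3] = [1800, 1600]
r9 m[φ0→D] = [1176, 2430]
r9 m[φ0→E] = [1800, 1600]
r9 m[φ1→D] = [200, 200]
r9 m[φ1→Q] = [5880, 19440]
r9 m[φ2→H] = [97200, 116640]
r9 m[φ2→Q] = [25, 25]
r9 m[φ3→N] = [16200, 11200]
r9 m[φ3→E] = [270, 147]
r9 m[φ4→N] = [5, 3]
r9 m[φ5→N] = [6, 7]
r9 m[φ6→H] = [5, 4]
r9 m[D→φ0] = [200, 200]
r9 m[D→φ1] = [1176, 2430]
r9 m[H→φ2] = [5, 4]
r9 m[H→φ6] = [3240, 3888]
r9 m[N→φ3] = [30, 21]
r9 m[N→φ4] = [23328, 18816]
r9 m[N→φ5] = [19440, 8064]
r9 m[Q→φ1] = [25, 25]
r9 m[Q→φ2] = [5880, 19440]
r9 m[E→φ0] = [270, 147]
r9 m[E→φ3] = [1800, 1600]
r10 m[φ0→D] = [1176, 2430]
r10 m[φ0→E] = [1800, 1600]
r10 m[φ1→D] = [200, 200]
r10 m[φ1→Q] = [5880, 19440]
r10 m[φ2→H] = [97200, 116640]
r10 m[φ2→Q] = [25, 25]
r10 m[φ3→N] = [16200, 11200]
r10 m[φ3→E] = [270, 147]
r10 m[φ4→N] = [5, 3]
r10 m[φ5→N] = [6, 7]
r10 m[φ6→H] = [5, 4]
r10 m[D→φ0] = [200, 200]
r10 m[D→φ1] = [1176, 2430]
r10 m[H→φ2] = [5, 4]
r10 m[H→φ6] = [97200, 116640]
r10 m[N→φ3] = [30, 21]
r10 m[N→φ4] = [97200, 78400]
r10 m[N→φ5] = [81000, 33600]
r10 m[Q→φ1] = [25, 25]
r10 m[Q→φ2] = [5880, 19440]
r10 m[E→φ0] = [270, 147]
r10 m[E→φ3] = [1800, 1600]
r11 m[φ0→D] = [1176, 2430]
r11 m[φ0→E] = [1800, 1600]
r11 m[φ1→D] = [200, 200]
r11 m[φ1→Q] = [5880, 19440]
r11 m[φ2→H] = [97200, 116640]
r11 m[φ2→Q] = [25, 25]
r11 m[φ3→N] = [16200, 11200]
r11 m[φ3→E] = [270, 147]
r11 m[φ4→N] = [5, 3]
r11 m[φ5→N] = [6, 7]
r11 m[φ6→H] = [5, 4]
r11 m[D→φ0] = [200, 200]
r11 m[D→φ1] = [1176, 2430]
r11 m[H→φ2] = [5, 4]
r11 m[H→φ6] = [97200, 116640]
r11 m[N→φ3] = [30, 21]
r11 m[N→φ4] = [97200, 78400]
r11 m[N→φ5] = [81000, 33600]
r11 m[Q→φ1] = [25, 25]
r11 m[Q→φ2] = [5880, 19440]
r11 m[E→φ0] = [270, 147]
r11 m[E→φ3] = [1800, 1600]
fixed point reached at round 11
b[H] = ⊗ incoming = [486000, 466560]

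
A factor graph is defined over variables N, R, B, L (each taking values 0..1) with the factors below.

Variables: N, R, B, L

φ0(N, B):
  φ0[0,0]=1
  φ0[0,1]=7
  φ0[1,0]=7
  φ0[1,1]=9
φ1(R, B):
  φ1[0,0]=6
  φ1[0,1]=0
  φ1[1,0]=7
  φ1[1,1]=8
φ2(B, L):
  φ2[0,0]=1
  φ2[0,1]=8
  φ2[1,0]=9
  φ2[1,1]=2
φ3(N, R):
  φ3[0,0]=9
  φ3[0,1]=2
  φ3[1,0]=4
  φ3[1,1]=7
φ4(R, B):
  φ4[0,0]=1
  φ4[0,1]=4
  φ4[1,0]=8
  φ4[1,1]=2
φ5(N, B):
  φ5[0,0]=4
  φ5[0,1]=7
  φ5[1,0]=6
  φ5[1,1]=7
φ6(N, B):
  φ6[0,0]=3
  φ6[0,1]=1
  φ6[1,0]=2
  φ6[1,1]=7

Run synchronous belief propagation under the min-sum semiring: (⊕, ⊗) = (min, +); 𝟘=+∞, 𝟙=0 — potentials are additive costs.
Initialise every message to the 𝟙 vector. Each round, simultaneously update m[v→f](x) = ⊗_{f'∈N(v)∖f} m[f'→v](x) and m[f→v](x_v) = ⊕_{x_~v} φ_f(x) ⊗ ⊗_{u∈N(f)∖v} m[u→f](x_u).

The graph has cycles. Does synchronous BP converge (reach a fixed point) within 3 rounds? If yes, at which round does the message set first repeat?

init: all messages = 𝟙 over 2 values
r1 m[φ0→N] = [1, 7]
r1 m[φ0→B] = [1, 7]
r1 m[φ1→R] = [0, 7]
r1 m[φ1→B] = [6, 0]
r1 m[φ2→B] = [1, 2]
r1 m[φ2→L] = [1, 2]
r1 m[φ3→N] = [2, 4]
r1 m[φ3→R] = [4, 2]
r1 m[φ4→R] = [1, 2]
r1 m[φ4→B] = [1, 2]
r1 m[φ5→N] = [4, 6]
r1 m[φ5→B] = [4, 7]
r1 m[φ6→N] = [1, 2]
r1 m[φ6→B] = [2, 1]
r1 m[N→φ0] = [0, 0]
r1 m[N→φ3] = [0, 0]
r1 m[N→φ5] = [0, 0]
r1 m[N→φ6] = [0, 0]
r1 m[R→φ1] = [0, 0]
r1 m[R→φ3] = [0, 0]
r1 m[R→φ4] = [0, 0]
r1 m[B→φ0] = [0, 0]
r1 m[B→φ1] = [0, 0]
r1 m[B→φ2] = [0, 0]
r1 m[B→φ4] = [0, 0]
r1 m[B→φ5] = [0, 0]
r1 m[B→φ6] = [0, 0]
r1 m[L→φ2] = [0, 0]
r2 m[φ0→N] = [1, 7]
r2 m[φ0→B] = [1, 7]
r2 m[φ1→R] = [0, 7]
r2 m[φ1→B] = [6, 0]
r2 m[φ2→B] = [1, 2]
r2 m[φ2→L] = [1, 2]
r2 m[φ3→N] = [2, 4]
r2 m[φ3→R] = [4, 2]
r2 m[φ4→R] = [1, 2]
r2 m[φ4→B] = [1, 2]
r2 m[φ5→N] = [4, 6]
r2 m[φ5→B] = [4, 7]
r2 m[φ6→N] = [1, 2]
r2 m[φ6→B] = [2, 1]
r2 m[N→φ0] = [7, 12]
r2 m[N→φ3] = [6, 15]
r2 m[N→φ5] = [4, 13]
r2 m[N→φ6] = [7, 17]
r2 m[R→φ1] = [5, 4]
r2 m[R→φ3] = [1, 9]
r2 m[R→φ4] = [4, 9]
r2 m[B→φ0] = [14, 12]
r2 m[B→φ1] = [9, 19]
r2 m[B→φ2] = [14, 17]
r2 m[B→φ4] = [14, 17]
r2 m[B→φ5] = [11, 12]
r2 m[B→φ6] = [13, 18]
r2 m[L→φ2] = [0, 0]
r3 m[φ0→N] = [15, 21]
r3 m[φ0→B] = [8, 14]
r3 m[φ1→R] = [15, 16]
r3 m[φ1→B] = [11, 5]
r3 m[φ2→B] = [1, 2]
r3 m[φ2→L] = [15, 19]
r3 m[φ3→N] = [10, 5]
r3 m[φ3→R] = [15, 8]
r3 m[φ4→R] = [15, 19]
r3 m[φ4→B] = [5, 8]
r3 m[φ5→N] = [15, 17]
r3 m[φ5→B] = [8, 11]
r3 m[φ6→N] = [16, 15]
r3 m[φ6→B] = [10, 8]
r3 m[N→φ0] = [7, 12]
r3 m[N→φ3] = [6, 15]
r3 m[N→φ5] = [4, 13]
r3 m[N→φ6] = [7, 17]
r3 m[R→φ1] = [5, 4]
r3 m[R→φ3] = [1, 9]
r3 m[R→φ4] = [4, 9]
r3 m[B→φ0] = [14, 12]
r3 m[B→φ1] = [9, 19]
r3 m[B→φ2] = [14, 17]
r3 m[B→φ4] = [14, 17]
r3 m[B→φ5] = [11, 12]
r3 m[B→φ6] = [13, 18]
r3 m[L→φ2] = [0, 0]
no fixed point within 3 rounds

NOT CONVERGED within 3 rounds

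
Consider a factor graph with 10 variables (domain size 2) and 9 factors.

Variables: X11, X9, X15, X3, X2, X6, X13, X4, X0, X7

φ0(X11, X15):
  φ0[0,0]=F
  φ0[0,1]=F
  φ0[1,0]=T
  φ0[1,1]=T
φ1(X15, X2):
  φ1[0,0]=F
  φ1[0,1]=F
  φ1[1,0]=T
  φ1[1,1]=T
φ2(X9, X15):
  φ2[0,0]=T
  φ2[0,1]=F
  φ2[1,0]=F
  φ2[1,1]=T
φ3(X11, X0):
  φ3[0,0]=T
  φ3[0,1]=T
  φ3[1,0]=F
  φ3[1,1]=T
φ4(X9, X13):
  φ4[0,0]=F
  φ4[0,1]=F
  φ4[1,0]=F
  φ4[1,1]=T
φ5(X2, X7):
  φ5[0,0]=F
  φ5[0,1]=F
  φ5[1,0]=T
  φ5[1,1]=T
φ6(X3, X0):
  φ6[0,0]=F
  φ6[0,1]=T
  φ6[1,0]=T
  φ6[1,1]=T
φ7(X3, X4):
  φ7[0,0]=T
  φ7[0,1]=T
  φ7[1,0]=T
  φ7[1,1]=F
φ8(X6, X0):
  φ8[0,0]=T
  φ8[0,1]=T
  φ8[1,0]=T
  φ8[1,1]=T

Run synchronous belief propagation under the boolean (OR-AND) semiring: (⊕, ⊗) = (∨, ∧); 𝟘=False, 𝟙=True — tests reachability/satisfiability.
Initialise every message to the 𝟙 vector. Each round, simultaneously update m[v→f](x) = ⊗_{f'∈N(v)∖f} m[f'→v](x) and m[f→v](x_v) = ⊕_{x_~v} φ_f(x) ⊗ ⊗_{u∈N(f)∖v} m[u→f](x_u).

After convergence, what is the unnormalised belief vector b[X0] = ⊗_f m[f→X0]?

init: all messages = 𝟙 over 2 values
r1 m[φ0→X11] = [F, T]
r1 m[φ0→X15] = [T, T]
r1 m[φ1→X15] = [F, T]
r1 m[φ1→X2] = [T, T]
r1 m[φ2→X9] = [T, T]
r1 m[φ2→X15] = [T, T]
r1 m[φ3→X11] = [T, T]
r1 m[φ3→X0] = [T, T]
r1 m[φ4→X9] = [F, T]
r1 m[φ4→X13] = [F, T]
r1 m[φ5→X2] = [F, T]
r1 m[φ5→X7] = [T, T]
r1 m[φ6→X3] = [T, T]
r1 m[φ6→X0] = [T, T]
r1 m[φ7→X3] = [T, T]
r1 m[φ7→X4] = [T, T]
r1 m[φ8→X6] = [T, T]
r1 m[φ8→X0] = [T, T]
r1 m[X11→φ0] = [T, T]
r1 m[X11→φ3] = [T, T]
r1 m[X9→φ2] = [T, T]
r1 m[X9→φ4] = [T, T]
r1 m[X15→φ0] = [T, T]
r1 m[X15→φ1] = [T, T]
r1 m[X15→φ2] = [T, T]
r1 m[X3→φ6] = [T, T]
r1 m[X3→φ7] = [T, T]
r1 m[X2→φ1] = [T, T]
r1 m[X2→φ5] = [T, T]
r1 m[X6→φ8] = [T, T]
r1 m[X13→φ4] = [T, T]
r1 m[X4→φ7] = [T, T]
r1 m[X0→φ3] = [T, T]
r1 m[X0→φ6] = [T, T]
r1 m[X0→φ8] = [T, T]
r1 m[X7→φ5] = [T, T]
r2 m[φ0→X11] = [F, T]
r2 m[φ0→X15] = [T, T]
r2 m[φ1→X15] = [F, T]
r2 m[φ1→X2] = [T, T]
r2 m[φ2→X9] = [T, T]
r2 m[φ2→X15] = [T, T]
r2 m[φ3→X11] = [T, T]
r2 m[φ3→X0] = [T, T]
r2 m[φ4→X9] = [F, T]
r2 m[φ4→X13] = [F, T]
r2 m[φ5→X2] = [F, T]
r2 m[φ5→X7] = [T, T]
r2 m[φ6→X3] = [T, T]
r2 m[φ6→X0] = [T, T]
r2 m[φ7→X3] = [T, T]
r2 m[φ7→X4] = [T, T]
r2 m[φ8→X6] = [T, T]
r2 m[φ8→X0] = [T, T]
r2 m[X11→φ0] = [T, T]
r2 m[X11→φ3] = [F, T]
r2 m[X9→φ2] = [F, T]
r2 m[X9→φ4] = [T, T]
r2 m[X15→φ0] = [F, T]
r2 m[X15→φ1] = [T, T]
r2 m[X15→φ2] = [F, T]
r2 m[X3→φ6] = [T, T]
r2 m[X3→φ7] = [T, T]
r2 m[X2→φ1] = [F, T]
r2 m[X2→φ5] = [T, T]
r2 m[X6→φ8] = [T, T]
r2 m[X13→φ4] = [T, T]
r2 m[X4→φ7] = [T, T]
r2 m[X0→φ3] = [T, T]
r2 m[X0→φ6] = [T, T]
r2 m[X0→φ8] = [T, T]
r2 m[X7→φ5] = [T, T]
r3 m[φ0→X11] = [F, T]
r3 m[φ0→X15] = [T, T]
r3 m[φ1→X15] = [F, T]
r3 m[φ1→X2] = [T, T]
r3 m[φ2→X9] = [F, T]
r3 m[φ2→X15] = [F, T]
r3 m[φ3→X11] = [T, T]
r3 m[φ3→X0] = [F, T]
r3 m[φ4→X9] = [F, T]
r3 m[φ4→X13] = [F, T]
r3 m[φ5→X2] = [F, T]
r3 m[φ5→X7] = [T, T]
r3 m[φ6→X3] = [T, T]
r3 m[φ6→X0] = [T, T]
r3 m[φ7→X3] = [T, T]
r3 m[φ7→X4] = [T, T]
r3 m[φ8→X6] = [T, T]
r3 m[φ8→X0] = [T, T]
r3 m[X11→φ0] = [T, T]
r3 m[X11→φ3] = [F, T]
r3 m[X9→φ2] = [F, T]
r3 m[X9→φ4] = [T, T]
r3 m[X15→φ0] = [F, T]
r3 m[X15→φ1] = [T, T]
r3 m[X15→φ2] = [F, T]
r3 m[X3→φ6] = [T, T]
r3 m[X3→φ7] = [T, T]
r3 m[X2→φ1] = [F, T]
r3 m[X2→φ5] = [T, T]
r3 m[X6→φ8] = [T, T]
r3 m[X13→φ4] = [T, T]
r3 m[X4→φ7] = [T, T]
r3 m[X0→φ3] = [T, T]
r3 m[X0→φ6] = [T, T]
r3 m[X0→φ8] = [T, T]
r3 m[X7→φ5] = [T, T]
r4 m[φ0→X11] = [F, T]
r4 m[φ0→X15] = [T, T]
r4 m[φ1→X15] = [F, T]
r4 m[φ1→X2] = [T, T]
r4 m[φ2→X9] = [F, T]
r4 m[φ2→X15] = [F, T]
r4 m[φ3→X11] = [T, T]
r4 m[φ3→X0] = [F, T]
r4 m[φ4→X9] = [F, T]
r4 m[φ4→X13] = [F, T]
r4 m[φ5→X2] = [F, T]
r4 m[φ5→X7] = [T, T]
r4 m[φ6→X3] = [T, T]
r4 m[φ6→X0] = [T, T]
r4 m[φ7→X3] = [T, T]
r4 m[φ7→X4] = [T, T]
r4 m[φ8→X6] = [T, T]
r4 m[φ8→X0] = [T, T]
r4 m[X11→φ0] = [T, T]
r4 m[X11→φ3] = [F, T]
r4 m[X9→φ2] = [F, T]
r4 m[X9→φ4] = [F, T]
r4 m[X15→φ0] = [F, T]
r4 m[X15→φ1] = [F, T]
r4 m[X15→φ2] = [F, T]
r4 m[X3→φ6] = [T, T]
r4 m[X3→φ7] = [T, T]
r4 m[X2→φ1] = [F, T]
r4 m[X2→φ5] = [T, T]
r4 m[X6→φ8] = [T, T]
r4 m[X13→φ4] = [T, T]
r4 m[X4→φ7] = [T, T]
r4 m[X0→φ3] = [T, T]
r4 m[X0→φ6] = [F, T]
r4 m[X0→φ8] = [F, T]
r4 m[X7→φ5] = [T, T]
r5 m[φ0→X11] = [F, T]
r5 m[φ0→X15] = [T, T]
r5 m[φ1→X15] = [F, T]
r5 m[φ1→X2] = [T, T]
r5 m[φ2→X9] = [F, T]
r5 m[φ2→X15] = [F, T]
r5 m[φ3→X11] = [T, T]
r5 m[φ3→X0] = [F, T]
r5 m[φ4→X9] = [F, T]
r5 m[φ4→X13] = [F, T]
r5 m[φ5→X2] = [F, T]
r5 m[φ5→X7] = [T, T]
r5 m[φ6→X3] = [T, T]
r5 m[φ6→X0] = [T, T]
r5 m[φ7→X3] = [T, T]
r5 m[φ7→X4] = [T, T]
r5 m[φ8→X6] = [T, T]
r5 m[φ8→X0] = [T, T]
r5 m[X11→φ0] = [T, T]
r5 m[X11→φ3] = [F, T]
r5 m[X9→φ2] = [F, T]
r5 m[X9→φ4] = [F, T]
r5 m[X15→φ0] = [F, T]
r5 m[X15→φ1] = [F, T]
r5 m[X15→φ2] = [F, T]
r5 m[X3→φ6] = [T, T]
r5 m[X3→φ7] = [T, T]
r5 m[X2→φ1] = [F, T]
r5 m[X2→φ5] = [T, T]
r5 m[X6→φ8] = [T, T]
r5 m[X13→φ4] = [T, T]
r5 m[X4→φ7] = [T, T]
r5 m[X0→φ3] = [T, T]
r5 m[X0→φ6] = [F, T]
r5 m[X0→φ8] = [F, T]
r5 m[X7→φ5] = [T, T]
fixed point reached at round 5
b[X0] = ⊗ incoming = [F, T]

b[X0] = [F, T]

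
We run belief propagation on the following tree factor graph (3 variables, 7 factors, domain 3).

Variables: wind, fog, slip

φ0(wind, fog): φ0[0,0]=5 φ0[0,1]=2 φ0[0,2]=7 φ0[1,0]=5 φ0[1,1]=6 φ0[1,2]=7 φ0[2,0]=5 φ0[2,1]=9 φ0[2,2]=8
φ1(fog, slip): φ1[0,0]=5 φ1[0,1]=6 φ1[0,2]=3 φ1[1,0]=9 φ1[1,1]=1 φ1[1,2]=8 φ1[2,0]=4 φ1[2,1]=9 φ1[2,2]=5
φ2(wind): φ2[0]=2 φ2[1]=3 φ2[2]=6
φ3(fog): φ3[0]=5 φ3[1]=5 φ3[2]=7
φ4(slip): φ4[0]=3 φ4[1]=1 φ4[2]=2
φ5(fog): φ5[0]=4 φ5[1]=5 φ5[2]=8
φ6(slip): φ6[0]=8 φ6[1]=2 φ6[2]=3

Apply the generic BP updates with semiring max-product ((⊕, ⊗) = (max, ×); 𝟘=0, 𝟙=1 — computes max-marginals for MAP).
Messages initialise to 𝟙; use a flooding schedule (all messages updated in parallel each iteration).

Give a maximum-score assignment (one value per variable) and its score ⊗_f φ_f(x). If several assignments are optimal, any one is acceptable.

assignment: (wind=2, fog=1, slip=0); score = 291600

init: all messages = 𝟙 over 3 values
r1 m[φ0→wind] = [7, 7, 9]
r1 m[φ0→fog] = [5, 9, 8]
r1 m[φ1→fog] = [6, 9, 9]
r1 m[φ1→slip] = [9, 9, 8]
r1 m[φ2→wind] = [2, 3, 6]
r1 m[φ3→fog] = [5, 5, 7]
r1 m[φ4→slip] = [3, 1, 2]
r1 m[φ5→fog] = [4, 5, 8]
r1 m[φ6→slip] = [8, 2, 3]
r1 m[wind→φ0] = [1, 1, 1]
r1 m[wind→φ2] = [1, 1, 1]
r1 m[fog→φ0] = [1, 1, 1]
r1 m[fog→φ1] = [1, 1, 1]
r1 m[fog→φ3] = [1, 1, 1]
r1 m[fog→φ5] = [1, 1, 1]
r1 m[slip→φ1] = [1, 1, 1]
r1 m[slip→φ4] = [1, 1, 1]
r1 m[slip→φ6] = [1, 1, 1]
r2 m[φ0→wind] = [7, 7, 9]
r2 m[φ0→fog] = [5, 9, 8]
r2 m[φ1→fog] = [6, 9, 9]
r2 m[φ1→slip] = [9, 9, 8]
r2 m[φ2→wind] = [2, 3, 6]
r2 m[φ3→fog] = [5, 5, 7]
r2 m[φ4→slip] = [3, 1, 2]
r2 m[φ5→fog] = [4, 5, 8]
r2 m[φ6→slip] = [8, 2, 3]
r2 m[wind→φ0] = [2, 3, 6]
r2 m[wind→φ2] = [7, 7, 9]
r2 m[fog→φ0] = [120, 225, 504]
r2 m[fog→φ1] = [100, 225, 448]
r2 m[fog→φ3] = [120, 405, 576]
r2 m[fog→φ5] = [150, 405, 504]
r2 m[slip→φ1] = [24, 2, 6]
r2 m[slip→φ4] = [72, 18, 24]
r2 m[slip→φ6] = [27, 9, 16]
r3 m[φ0→wind] = [3528, 3528, 4032]
r3 m[φ0→fog] = [30, 54, 48]
r3 m[φ1→fog] = [120, 216, 96]
r3 m[φ1→slip] = [2025, 4032, 2240]
r3 m[φ2→wind] = [2, 3, 6]
r3 m[φ3→fog] = [5, 5, 7]
r3 m[φ4→slip] = [3, 1, 2]
r3 m[φ5→fog] = [4, 5, 8]
r3 m[φ6→slip] = [8, 2, 3]
r3 m[wind→φ0] = [2, 3, 6]
r3 m[wind→φ2] = [7, 7, 9]
r3 m[fog→φ0] = [120, 225, 504]
r3 m[fog→φ1] = [100, 225, 448]
r3 m[fog→φ3] = [120, 405, 576]
r3 m[fog→φ5] = [150, 405, 504]
r3 m[slip→φ1] = [24, 2, 6]
r3 m[slip→φ4] = [72, 18, 24]
r3 m[slip→φ6] = [27, 9, 16]
r4 m[φ0→wind] = [3528, 3528, 4032]
r4 m[φ0→fog] = [30, 54, 48]
r4 m[φ1→fog] = [120, 216, 96]
r4 m[φ1→slip] = [2025, 4032, 2240]
r4 m[φ2→wind] = [2, 3, 6]
r4 m[φ3→fog] = [5, 5, 7]
r4 m[φ4→slip] = [3, 1, 2]
r4 m[φ5→fog] = [4, 5, 8]
r4 m[φ6→slip] = [8, 2, 3]
r4 m[wind→φ0] = [2, 3, 6]
r4 m[wind→φ2] = [3528, 3528, 4032]
r4 m[fog→φ0] = [2400, 5400, 5376]
r4 m[fog→φ1] = [600, 1350, 2688]
r4 m[fog→φ3] = [14400, 58320, 36864]
r4 m[fog→φ5] = [18000, 58320, 32256]
r4 m[slip→φ1] = [24, 2, 6]
r4 m[slip→φ4] = [16200, 8064, 6720]
r4 m[slip→φ6] = [6075, 4032, 4480]
r5 m[φ0→wind] = [37632, 37632, 48600]
r5 m[φ0→fog] = [30, 54, 48]
r5 m[φ1→fog] = [120, 216, 96]
r5 m[φ1→slip] = [12150, 24192, 13440]
r5 m[φ2→wind] = [2, 3, 6]
r5 m[φ3→fog] = [5, 5, 7]
r5 m[φ4→slip] = [3, 1, 2]
r5 m[φ5→fog] = [4, 5, 8]
r5 m[φ6→slip] = [8, 2, 3]
r5 m[wind→φ0] = [2, 3, 6]
r5 m[wind→φ2] = [3528, 3528, 4032]
r5 m[fog→φ0] = [2400, 5400, 5376]
r5 m[fog→φ1] = [600, 1350, 2688]
r5 m[fog→φ3] = [14400, 58320, 36864]
r5 m[fog→φ5] = [18000, 58320, 32256]
r5 m[slip→φ1] = [24, 2, 6]
r5 m[slip→φ4] = [16200, 8064, 6720]
r5 m[slip→φ6] = [6075, 4032, 4480]
r6 m[φ0→wind] = [37632, 37632, 48600]
r6 m[φ0→fog] = [30, 54, 48]
r6 m[φ1→fog] = [120, 216, 96]
r6 m[φ1→slip] = [12150, 24192, 13440]
r6 m[φ2→wind] = [2, 3, 6]
r6 m[φ3→fog] = [5, 5, 7]
r6 m[φ4→slip] = [3, 1, 2]
r6 m[φ5→fog] = [4, 5, 8]
r6 m[φ6→slip] = [8, 2, 3]
r6 m[wind→φ0] = [2, 3, 6]
r6 m[wind→φ2] = [37632, 37632, 48600]
r6 m[fog→φ0] = [2400, 5400, 5376]
r6 m[fog→φ1] = [600, 1350, 2688]
r6 m[fog→φ3] = [14400, 58320, 36864]
r6 m[fog→φ5] = [18000, 58320, 32256]
r6 m[slip→φ1] = [24, 2, 6]
r6 m[slip→φ4] = [97200, 48384, 40320]
r6 m[slip→φ6] = [36450, 24192, 26880]
r7 m[φ0→wind] = [37632, 37632, 48600]
r7 m[φ0→fog] = [30, 54, 48]
r7 m[φ1→fog] = [120, 216, 96]
r7 m[φ1→slip] = [12150, 24192, 13440]
r7 m[φ2→wind] = [2, 3, 6]
r7 m[φ3→fog] = [5, 5, 7]
r7 m[φ4→slip] = [3, 1, 2]
r7 m[φ5→fog] = [4, 5, 8]
r7 m[φ6→slip] = [8, 2, 3]
r7 m[wind→φ0] = [2, 3, 6]
r7 m[wind→φ2] = [37632, 37632, 48600]
r7 m[fog→φ0] = [2400, 5400, 5376]
r7 m[fog→φ1] = [600, 1350, 2688]
r7 m[fog→φ3] = [14400, 58320, 36864]
r7 m[fog→φ5] = [18000, 58320, 32256]
r7 m[slip→φ1] = [24, 2, 6]
r7 m[slip→φ4] = [97200, 48384, 40320]
r7 m[slip→φ6] = [36450, 24192, 26880]
fixed point reached at round 7
traceback from wind: (wind=2, fog=1, slip=0), score=291600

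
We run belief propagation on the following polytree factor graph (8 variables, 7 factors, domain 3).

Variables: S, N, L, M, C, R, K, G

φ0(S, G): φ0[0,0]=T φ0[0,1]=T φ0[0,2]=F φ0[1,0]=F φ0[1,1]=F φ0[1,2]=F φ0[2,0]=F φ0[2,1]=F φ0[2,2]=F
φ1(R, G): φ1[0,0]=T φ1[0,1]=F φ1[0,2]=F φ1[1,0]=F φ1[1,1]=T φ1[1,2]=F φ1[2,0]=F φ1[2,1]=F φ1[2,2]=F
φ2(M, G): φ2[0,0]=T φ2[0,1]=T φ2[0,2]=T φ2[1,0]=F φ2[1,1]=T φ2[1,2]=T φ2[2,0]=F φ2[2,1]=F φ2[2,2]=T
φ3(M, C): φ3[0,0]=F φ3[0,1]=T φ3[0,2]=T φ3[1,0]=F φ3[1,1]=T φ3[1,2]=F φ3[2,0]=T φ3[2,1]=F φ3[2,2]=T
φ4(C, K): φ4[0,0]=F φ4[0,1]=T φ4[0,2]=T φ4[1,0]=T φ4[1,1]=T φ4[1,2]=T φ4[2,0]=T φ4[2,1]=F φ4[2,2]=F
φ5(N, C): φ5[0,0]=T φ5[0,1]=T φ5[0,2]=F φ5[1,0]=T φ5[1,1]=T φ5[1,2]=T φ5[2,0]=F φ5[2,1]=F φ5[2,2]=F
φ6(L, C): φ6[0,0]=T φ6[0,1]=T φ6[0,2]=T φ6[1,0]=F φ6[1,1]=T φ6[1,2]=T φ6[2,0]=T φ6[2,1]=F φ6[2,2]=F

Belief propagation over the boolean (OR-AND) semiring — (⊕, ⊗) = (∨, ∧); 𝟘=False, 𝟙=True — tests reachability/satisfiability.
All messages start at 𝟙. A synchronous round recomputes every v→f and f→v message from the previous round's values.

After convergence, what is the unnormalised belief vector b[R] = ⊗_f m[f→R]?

b[R] = [T, T, F]

init: all messages = 𝟙 over 3 values
r1 m[φ0→S] = [T, F, F]
r1 m[φ0→G] = [T, T, F]
r1 m[φ1→R] = [T, T, F]
r1 m[φ1→G] = [T, T, F]
r1 m[φ2→M] = [T, T, T]
r1 m[φ2→G] = [T, T, T]
r1 m[φ3→M] = [T, T, T]
r1 m[φ3→C] = [T, T, T]
r1 m[φ4→C] = [T, T, T]
r1 m[φ4→K] = [T, T, T]
r1 m[φ5→N] = [T, T, F]
r1 m[φ5→C] = [T, T, T]
r1 m[φ6→L] = [T, T, T]
r1 m[φ6→C] = [T, T, T]
r1 m[S→φ0] = [T, T, T]
r1 m[N→φ5] = [T, T, T]
r1 m[L→φ6] = [T, T, T]
r1 m[M→φ2] = [T, T, T]
r1 m[M→φ3] = [T, T, T]
r1 m[C→φ3] = [T, T, T]
r1 m[C→φ4] = [T, T, T]
r1 m[C→φ5] = [T, T, T]
r1 m[C→φ6] = [T, T, T]
r1 m[R→φ1] = [T, T, T]
r1 m[K→φ4] = [T, T, T]
r1 m[G→φ0] = [T, T, T]
r1 m[G→φ1] = [T, T, T]
r1 m[G→φ2] = [T, T, T]
r2 m[φ0→S] = [T, F, F]
r2 m[φ0→G] = [T, T, F]
r2 m[φ1→R] = [T, T, F]
r2 m[φ1→G] = [T, T, F]
r2 m[φ2→M] = [T, T, T]
r2 m[φ2→G] = [T, T, T]
r2 m[φ3→M] = [T, T, T]
r2 m[φ3→C] = [T, T, T]
r2 m[φ4→C] = [T, T, T]
r2 m[φ4→K] = [T, T, T]
r2 m[φ5→N] = [T, T, F]
r2 m[φ5→C] = [T, T, T]
r2 m[φ6→L] = [T, T, T]
r2 m[φ6→C] = [T, T, T]
r2 m[S→φ0] = [T, T, T]
r2 m[N→φ5] = [T, T, T]
r2 m[L→φ6] = [T, T, T]
r2 m[M→φ2] = [T, T, T]
r2 m[M→φ3] = [T, T, T]
r2 m[C→φ3] = [T, T, T]
r2 m[C→φ4] = [T, T, T]
r2 m[C→φ5] = [T, T, T]
r2 m[C→φ6] = [T, T, T]
r2 m[R→φ1] = [T, T, T]
r2 m[K→φ4] = [T, T, T]
r2 m[G→φ0] = [T, T, F]
r2 m[G→φ1] = [T, T, F]
r2 m[G→φ2] = [T, T, F]
r3 m[φ0→S] = [T, F, F]
r3 m[φ0→G] = [T, T, F]
r3 m[φ1→R] = [T, T, F]
r3 m[φ1→G] = [T, T, F]
r3 m[φ2→M] = [T, T, F]
r3 m[φ2→G] = [T, T, T]
r3 m[φ3→M] = [T, T, T]
r3 m[φ3→C] = [T, T, T]
r3 m[φ4→C] = [T, T, T]
r3 m[φ4→K] = [T, T, T]
r3 m[φ5→N] = [T, T, F]
r3 m[φ5→C] = [T, T, T]
r3 m[φ6→L] = [T, T, T]
r3 m[φ6→C] = [T, T, T]
r3 m[S→φ0] = [T, T, T]
r3 m[N→φ5] = [T, T, T]
r3 m[L→φ6] = [T, T, T]
r3 m[M→φ2] = [T, T, T]
r3 m[M→φ3] = [T, T, T]
r3 m[C→φ3] = [T, T, T]
r3 m[C→φ4] = [T, T, T]
r3 m[C→φ5] = [T, T, T]
r3 m[C→φ6] = [T, T, T]
r3 m[R→φ1] = [T, T, T]
r3 m[K→φ4] = [T, T, T]
r3 m[G→φ0] = [T, T, F]
r3 m[G→φ1] = [T, T, F]
r3 m[G→φ2] = [T, T, F]
r4 m[φ0→S] = [T, F, F]
r4 m[φ0→G] = [T, T, F]
r4 m[φ1→R] = [T, T, F]
r4 m[φ1→G] = [T, T, F]
r4 m[φ2→M] = [T, T, F]
r4 m[φ2→G] = [T, T, T]
r4 m[φ3→M] = [T, T, T]
r4 m[φ3→C] = [T, T, T]
r4 m[φ4→C] = [T, T, T]
r4 m[φ4→K] = [T, T, T]
r4 m[φ5→N] = [T, T, F]
r4 m[φ5→C] = [T, T, T]
r4 m[φ6→L] = [T, T, T]
r4 m[φ6→C] = [T, T, T]
r4 m[S→φ0] = [T, T, T]
r4 m[N→φ5] = [T, T, T]
r4 m[L→φ6] = [T, T, T]
r4 m[M→φ2] = [T, T, T]
r4 m[M→φ3] = [T, T, F]
r4 m[C→φ3] = [T, T, T]
r4 m[C→φ4] = [T, T, T]
r4 m[C→φ5] = [T, T, T]
r4 m[C→φ6] = [T, T, T]
r4 m[R→φ1] = [T, T, T]
r4 m[K→φ4] = [T, T, T]
r4 m[G→φ0] = [T, T, F]
r4 m[G→φ1] = [T, T, F]
r4 m[G→φ2] = [T, T, F]
r5 m[φ0→S] = [T, F, F]
r5 m[φ0→G] = [T, T, F]
r5 m[φ1→R] = [T, T, F]
r5 m[φ1→G] = [T, T, F]
r5 m[φ2→M] = [T, T, F]
r5 m[φ2→G] = [T, T, T]
r5 m[φ3→M] = [T, T, T]
r5 m[φ3→C] = [F, T, T]
r5 m[φ4→C] = [T, T, T]
r5 m[φ4→K] = [T, T, T]
r5 m[φ5→N] = [T, T, F]
r5 m[φ5→C] = [T, T, T]
r5 m[φ6→L] = [T, T, T]
r5 m[φ6→C] = [T, T, T]
r5 m[S→φ0] = [T, T, T]
r5 m[N→φ5] = [T, T, T]
r5 m[L→φ6] = [T, T, T]
r5 m[M→φ2] = [T, T, T]
r5 m[M→φ3] = [T, T, F]
r5 m[C→φ3] = [T, T, T]
r5 m[C→φ4] = [T, T, T]
r5 m[C→φ5] = [T, T, T]
r5 m[C→φ6] = [T, T, T]
r5 m[R→φ1] = [T, T, T]
r5 m[K→φ4] = [T, T, T]
r5 m[G→φ0] = [T, T, F]
r5 m[G→φ1] = [T, T, F]
r5 m[G→φ2] = [T, T, F]
r6 m[φ0→S] = [T, F, F]
r6 m[φ0→G] = [T, T, F]
r6 m[φ1→R] = [T, T, F]
r6 m[φ1→G] = [T, T, F]
r6 m[φ2→M] = [T, T, F]
r6 m[φ2→G] = [T, T, T]
r6 m[φ3→M] = [T, T, T]
r6 m[φ3→C] = [F, T, T]
r6 m[φ4→C] = [T, T, T]
r6 m[φ4→K] = [T, T, T]
r6 m[φ5→N] = [T, T, F]
r6 m[φ5→C] = [T, T, T]
r6 m[φ6→L] = [T, T, T]
r6 m[φ6→C] = [T, T, T]
r6 m[S→φ0] = [T, T, T]
r6 m[N→φ5] = [T, T, T]
r6 m[L→φ6] = [T, T, T]
r6 m[M→φ2] = [T, T, T]
r6 m[M→φ3] = [T, T, F]
r6 m[C→φ3] = [T, T, T]
r6 m[C→φ4] = [F, T, T]
r6 m[C→φ5] = [F, T, T]
r6 m[C→φ6] = [F, T, T]
r6 m[R→φ1] = [T, T, T]
r6 m[K→φ4] = [T, T, T]
r6 m[G→φ0] = [T, T, F]
r6 m[G→φ1] = [T, T, F]
r6 m[G→φ2] = [T, T, F]
r7 m[φ0→S] = [T, F, F]
r7 m[φ0→G] = [T, T, F]
r7 m[φ1→R] = [T, T, F]
r7 m[φ1→G] = [T, T, F]
r7 m[φ2→M] = [T, T, F]
r7 m[φ2→G] = [T, T, T]
r7 m[φ3→M] = [T, T, T]
r7 m[φ3→C] = [F, T, T]
r7 m[φ4→C] = [T, T, T]
r7 m[φ4→K] = [T, T, T]
r7 m[φ5→N] = [T, T, F]
r7 m[φ5→C] = [T, T, T]
r7 m[φ6→L] = [T, T, F]
r7 m[φ6→C] = [T, T, T]
r7 m[S→φ0] = [T, T, T]
r7 m[N→φ5] = [T, T, T]
r7 m[L→φ6] = [T, T, T]
r7 m[M→φ2] = [T, T, T]
r7 m[M→φ3] = [T, T, F]
r7 m[C→φ3] = [T, T, T]
r7 m[C→φ4] = [F, T, T]
r7 m[C→φ5] = [F, T, T]
r7 m[C→φ6] = [F, T, T]
r7 m[R→φ1] = [T, T, T]
r7 m[K→φ4] = [T, T, T]
r7 m[G→φ0] = [T, T, F]
r7 m[G→φ1] = [T, T, F]
r7 m[G→φ2] = [T, T, F]
r8 m[φ0→S] = [T, F, F]
r8 m[φ0→G] = [T, T, F]
r8 m[φ1→R] = [T, T, F]
r8 m[φ1→G] = [T, T, F]
r8 m[φ2→M] = [T, T, F]
r8 m[φ2→G] = [T, T, T]
r8 m[φ3→M] = [T, T, T]
r8 m[φ3→C] = [F, T, T]
r8 m[φ4→C] = [T, T, T]
r8 m[φ4→K] = [T, T, T]
r8 m[φ5→N] = [T, T, F]
r8 m[φ5→C] = [T, T, T]
r8 m[φ6→L] = [T, T, F]
r8 m[φ6→C] = [T, T, T]
r8 m[S→φ0] = [T, T, T]
r8 m[N→φ5] = [T, T, T]
r8 m[L→φ6] = [T, T, T]
r8 m[M→φ2] = [T, T, T]
r8 m[M→φ3] = [T, T, F]
r8 m[C→φ3] = [T, T, T]
r8 m[C→φ4] = [F, T, T]
r8 m[C→φ5] = [F, T, T]
r8 m[C→φ6] = [F, T, T]
r8 m[R→φ1] = [T, T, T]
r8 m[K→φ4] = [T, T, T]
r8 m[G→φ0] = [T, T, F]
r8 m[G→φ1] = [T, T, F]
r8 m[G→φ2] = [T, T, F]
fixed point reached at round 8
b[R] = ⊗ incoming = [T, T, F]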